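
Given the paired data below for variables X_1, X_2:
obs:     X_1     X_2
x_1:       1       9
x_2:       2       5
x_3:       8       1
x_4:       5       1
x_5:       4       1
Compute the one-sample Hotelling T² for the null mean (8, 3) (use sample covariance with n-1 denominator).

Step 1 — sample mean vector:
  mean(X_1) = (1 + 2 + 8 + 5 + 4) / 5 = 20/5 = 4
  mean(X_2) = (9 + 5 + 1 + 1 + 1) / 5 = 17/5 = 3.4
  x̄ = (4, 3.4),  deviation x̄ - mu_0 = (4, 3.4) - (8, 3) = (-4, 0.4).

Step 2 — sample covariance matrix, S[i,j] = (1/(n-1)) · Σ_k (x_{k,i} - mean_i) · (x_{k,j} - mean_j), divisor n-1 = 4:
  S[X_1,X_1] = ((-3)·(-3) + (-2)·(-2) + (4)·(4) + (1)·(1) + (0)·(0)) / 4 = 30/4 = 7.5
  S[X_1,X_2] = ((-3)·(5.6) + (-2)·(1.6) + (4)·(-2.4) + (1)·(-2.4) + (0)·(-2.4)) / 4 = -32/4 = -8
  S[X_2,X_2] = ((5.6)·(5.6) + (1.6)·(1.6) + (-2.4)·(-2.4) + (-2.4)·(-2.4) + (-2.4)·(-2.4)) / 4 = 51.2/4 = 12.8
  S = [[7.5, -8],
 [-8, 12.8]].

Step 3 — invert S. det(S) = 7.5·12.8 - (-8)² = 32.
  S^{-1} = (1/det) · [[d, -b], [-b, a]] = [[0.4, 0.25],
 [0.25, 0.2344]].

Step 4 — quadratic form (x̄ - mu_0)^T · S^{-1} · (x̄ - mu_0):
  S^{-1} · (x̄ - mu_0) = (-1.5, -0.9062),
  (x̄ - mu_0)^T · [...] = (-4)·(-1.5) + (0.4)·(-0.9062) = 5.6375.

Step 5 — scale by n: T² = 5 · 5.6375 = 28.1875.

T² ≈ 28.1875


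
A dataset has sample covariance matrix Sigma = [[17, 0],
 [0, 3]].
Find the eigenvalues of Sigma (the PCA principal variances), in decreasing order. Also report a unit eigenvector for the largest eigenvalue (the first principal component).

Step 1 — characteristic polynomial of 2×2 Sigma:
  det(Sigma - λI) = λ² - trace · λ + det = 0.
  trace = 17 + 3 = 20, det = 17·3 - (0)² = 51.
Step 2 — discriminant:
  Δ = trace² - 4·det = 400 - 204 = 196.
Step 3 — eigenvalues:
  λ = (trace ± √Δ)/2 = (20 ± 14)/2,
  λ_1 = 17,  λ_2 = 3.

Step 4 — unit eigenvector for λ_1: Sigma is diagonal, so its eigenvectors are the coordinate axes. λ_1 = 17 is the diagonal entry on the first coordinate axis, hence
  v_1 = (1, 0) (||v_1|| = 1).

λ_1 = 17,  λ_2 = 3;  v_1 ≈ (1, 0)


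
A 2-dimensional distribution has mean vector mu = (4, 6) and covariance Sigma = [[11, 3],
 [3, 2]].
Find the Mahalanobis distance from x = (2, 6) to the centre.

Step 1 — centre the observation: (x - mu) = (-2, 0).

Step 2 — invert Sigma. det(Sigma) = 11·2 - (3)² = 13.
  Sigma^{-1} = (1/det) · [[d, -b], [-b, a]] = [[0.1538, -0.2308],
 [-0.2308, 0.8462]].

Step 3 — form the quadratic (x - mu)^T · Sigma^{-1} · (x - mu):
  Sigma^{-1} · (x - mu) = (-0.3077, 0.4615).
  (x - mu)^T · [Sigma^{-1} · (x - mu)] = (-2)·(-0.3077) + (0)·(0.4615) = 0.6154.

Step 4 — take square root: d = √(0.6154) ≈ 0.7845.

d(x, mu) = √(0.6154) ≈ 0.7845


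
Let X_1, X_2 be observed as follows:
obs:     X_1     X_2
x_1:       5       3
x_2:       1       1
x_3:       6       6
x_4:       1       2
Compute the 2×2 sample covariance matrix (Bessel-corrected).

Step 1 — column means:
  mean(X_1) = (5 + 1 + 6 + 1) / 4 = 13/4 = 3.25
  mean(X_2) = (3 + 1 + 6 + 2) / 4 = 12/4 = 3

Step 2 — sample covariance S[i,j] = (1/(n-1)) · Σ_k (x_{k,i} - mean_i) · (x_{k,j} - mean_j), with n-1 = 3.
  S[X_1,X_1] = ((1.75)·(1.75) + (-2.25)·(-2.25) + (2.75)·(2.75) + (-2.25)·(-2.25)) / 3 = 20.75/3 = 6.9167
  S[X_1,X_2] = ((1.75)·(0) + (-2.25)·(-2) + (2.75)·(3) + (-2.25)·(-1)) / 3 = 15/3 = 5
  S[X_2,X_2] = ((0)·(0) + (-2)·(-2) + (3)·(3) + (-1)·(-1)) / 3 = 14/3 = 4.6667

S is symmetric (S[j,i] = S[i,j]). Assembling:

S = [[6.9167, 5],
 [5, 4.6667]]


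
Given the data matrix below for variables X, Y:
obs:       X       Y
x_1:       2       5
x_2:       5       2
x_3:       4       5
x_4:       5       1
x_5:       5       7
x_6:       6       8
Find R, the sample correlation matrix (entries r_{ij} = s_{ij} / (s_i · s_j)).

Step 1 — column means:
  mean(X) = (2 + 5 + 4 + 5 + 5 + 6) / 6 = 27/6 = 4.5
  mean(Y) = (5 + 2 + 5 + 1 + 7 + 8) / 6 = 28/6 = 4.6667

Step 2 — sample variances and covariances s[i,j] = (1/(n-1)) · Σ_k (x_{k,i} - mean_i) · (x_{k,j} - mean_j), with n-1 = 5:
  s[X,X] = ((-2.5)·(-2.5) + (0.5)·(0.5) + (-0.5)·(-0.5) + (0.5)·(0.5) + (0.5)·(0.5) + (1.5)·(1.5)) / 5 = 9.5/5 = 1.9
  s[X,Y] = ((-2.5)·(0.3333) + (0.5)·(-2.6667) + (-0.5)·(0.3333) + (0.5)·(-3.6667) + (0.5)·(2.3333) + (1.5)·(3.3333)) / 5 = 2/5 = 0.4
  s[Y,Y] = ((0.3333)·(0.3333) + (-2.6667)·(-2.6667) + (0.3333)·(0.3333) + (-3.6667)·(-3.6667) + (2.3333)·(2.3333) + (3.3333)·(3.3333)) / 5 = 37.3333/5 = 7.4667
  Sample standard deviations s_i = √(s[i,i]):
  s(X) = √(1.9) = 1.3784
  s(Y) = √(7.4667) = 2.7325

Step 3 — r_{ij} = s_{ij} / (s_i · s_j):
  r[X,X] = 1 (diagonal).
  r[X,Y] = 0.4 / (1.3784 · 2.7325) = 0.4 / 3.7665 = 0.1062
  r[Y,Y] = 1 (diagonal).

R is symmetric with unit diagonal. Assembling:

R = [[1, 0.1062],
 [0.1062, 1]]


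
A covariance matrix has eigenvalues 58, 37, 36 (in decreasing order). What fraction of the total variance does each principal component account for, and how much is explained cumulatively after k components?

Step 1 — total variance = trace(Sigma) = Σ λ_i = 58 + 37 + 36 = 131.

Step 2 — fraction explained by component i = λ_i / Σ λ:
  PC1: 58/131 = 0.4427
  PC2: 37/131 = 0.2824
  PC3: 36/131 = 0.2748

Step 3 — cumulative fraction after k components = (λ_1 + ... + λ_k) / Σ λ:
  k = 1: 58/131 = 0.4427
  k = 2: (58 + 37)/131 = 95/131 = 0.7252
  k = 3: (58 + 37 + 36)/131 = 131/131 = 1

Summary (fraction, with percent):

explained: PC1 0.4427 (44.27%), PC2 0.2824 (28.24%), PC3 0.2748 (27.48%);  cumulative: 0.4427, 0.7252, 1


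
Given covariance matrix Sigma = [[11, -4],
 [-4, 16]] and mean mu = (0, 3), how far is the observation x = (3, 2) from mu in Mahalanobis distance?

Step 1 — centre the observation: (x - mu) = (3, -1).

Step 2 — invert Sigma. det(Sigma) = 11·16 - (-4)² = 160.
  Sigma^{-1} = (1/det) · [[d, -b], [-b, a]] = [[0.1, 0.025],
 [0.025, 0.0688]].

Step 3 — form the quadratic (x - mu)^T · Sigma^{-1} · (x - mu):
  Sigma^{-1} · (x - mu) = (0.275, 0.0063).
  (x - mu)^T · [Sigma^{-1} · (x - mu)] = (3)·(0.275) + (-1)·(0.0063) = 0.8188.

Step 4 — take square root: d = √(0.8188) ≈ 0.9048.

d(x, mu) = √(0.8188) ≈ 0.9048


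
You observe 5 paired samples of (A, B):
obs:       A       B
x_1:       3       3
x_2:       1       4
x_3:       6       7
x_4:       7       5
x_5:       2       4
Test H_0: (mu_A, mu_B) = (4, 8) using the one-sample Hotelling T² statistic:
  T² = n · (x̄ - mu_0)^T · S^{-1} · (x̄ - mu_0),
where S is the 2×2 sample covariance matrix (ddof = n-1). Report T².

Step 1 — sample mean vector:
  mean(A) = (3 + 1 + 6 + 7 + 2) / 5 = 19/5 = 3.8
  mean(B) = (3 + 4 + 7 + 5 + 4) / 5 = 23/5 = 4.6
  x̄ = (3.8, 4.6),  deviation x̄ - mu_0 = (3.8, 4.6) - (4, 8) = (-0.2, -3.4).

Step 2 — sample covariance matrix, S[i,j] = (1/(n-1)) · Σ_k (x_{k,i} - mean_i) · (x_{k,j} - mean_j), divisor n-1 = 4:
  S[A,A] = ((-0.8)·(-0.8) + (-2.8)·(-2.8) + (2.2)·(2.2) + (3.2)·(3.2) + (-1.8)·(-1.8)) / 4 = 26.8/4 = 6.7
  S[A,B] = ((-0.8)·(-1.6) + (-2.8)·(-0.6) + (2.2)·(2.4) + (3.2)·(0.4) + (-1.8)·(-0.6)) / 4 = 10.6/4 = 2.65
  S[B,B] = ((-1.6)·(-1.6) + (-0.6)·(-0.6) + (2.4)·(2.4) + (0.4)·(0.4) + (-0.6)·(-0.6)) / 4 = 9.2/4 = 2.3
  S = [[6.7, 2.65],
 [2.65, 2.3]].

Step 3 — invert S. det(S) = 6.7·2.3 - (2.65)² = 8.3875.
  S^{-1} = (1/det) · [[d, -b], [-b, a]] = [[0.2742, -0.3159],
 [-0.3159, 0.7988]].

Step 4 — quadratic form (x̄ - mu_0)^T · S^{-1} · (x̄ - mu_0):
  S^{-1} · (x̄ - mu_0) = (1.0194, -2.6528),
  (x̄ - mu_0)^T · [...] = (-0.2)·(1.0194) + (-3.4)·(-2.6528) = 8.8155.

Step 5 — scale by n: T² = 5 · 8.8155 = 44.0775.

T² ≈ 44.0775


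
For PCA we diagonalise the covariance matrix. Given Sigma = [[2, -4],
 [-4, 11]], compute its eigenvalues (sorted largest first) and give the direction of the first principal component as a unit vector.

Step 1 — characteristic polynomial of 2×2 Sigma:
  det(Sigma - λI) = λ² - trace · λ + det = 0.
  trace = 2 + 11 = 13, det = 2·11 - (-4)² = 6.
Step 2 — discriminant:
  Δ = trace² - 4·det = 169 - 24 = 145.
Step 3 — eigenvalues:
  λ = (trace ± √Δ)/2 = (13 ± 12.0416)/2,
  λ_1 = 12.5208,  λ_2 = 0.4792.

Step 4 — unit eigenvector for λ_1: solve (Sigma - λ_1 I)v = 0. First row:
  (2 - 12.5208)·v_x + (-4)·v_y = 0, i.e. (-10.5208)·v_x + (-4)·v_y = 0,
  so v ∝ (b, λ_1 - a) = (-4, 10.5208); multiply by -1 so the first entry is positive: u = (4, -10.5208).
  ||u|| = √((4)² + (-10.5208)²) = √(126.6872) ≈ 11.2555,
  v_1 = u/||u|| ≈ (0.3554, -0.9347) (||v_1|| = 1).

λ_1 = 12.5208,  λ_2 = 0.4792;  v_1 ≈ (0.3554, -0.9347)


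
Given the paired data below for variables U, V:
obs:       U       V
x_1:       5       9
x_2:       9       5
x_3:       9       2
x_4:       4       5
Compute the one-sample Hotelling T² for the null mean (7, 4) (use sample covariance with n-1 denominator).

Step 1 — sample mean vector:
  mean(U) = (5 + 9 + 9 + 4) / 4 = 27/4 = 6.75
  mean(V) = (9 + 5 + 2 + 5) / 4 = 21/4 = 5.25
  x̄ = (6.75, 5.25),  deviation x̄ - mu_0 = (6.75, 5.25) - (7, 4) = (-0.25, 1.25).

Step 2 — sample covariance matrix, S[i,j] = (1/(n-1)) · Σ_k (x_{k,i} - mean_i) · (x_{k,j} - mean_j), divisor n-1 = 3:
  S[U,U] = ((-1.75)·(-1.75) + (2.25)·(2.25) + (2.25)·(2.25) + (-2.75)·(-2.75)) / 3 = 20.75/3 = 6.9167
  S[U,V] = ((-1.75)·(3.75) + (2.25)·(-0.25) + (2.25)·(-3.25) + (-2.75)·(-0.25)) / 3 = -13.75/3 = -4.5833
  S[V,V] = ((3.75)·(3.75) + (-0.25)·(-0.25) + (-3.25)·(-3.25) + (-0.25)·(-0.25)) / 3 = 24.75/3 = 8.25
  S = [[6.9167, -4.5833],
 [-4.5833, 8.25]].

Step 3 — invert S. det(S) = 6.9167·8.25 - (-4.5833)² = 36.0556.
  S^{-1} = (1/det) · [[d, -b], [-b, a]] = [[0.2288, 0.1271],
 [0.1271, 0.1918]].

Step 4 — quadratic form (x̄ - mu_0)^T · S^{-1} · (x̄ - mu_0):
  S^{-1} · (x̄ - mu_0) = (0.1017, 0.208),
  (x̄ - mu_0)^T · [...] = (-0.25)·(0.1017) + (1.25)·(0.208) = 0.2346.

Step 5 — scale by n: T² = 4 · 0.2346 = 0.9384.

T² ≈ 0.9384


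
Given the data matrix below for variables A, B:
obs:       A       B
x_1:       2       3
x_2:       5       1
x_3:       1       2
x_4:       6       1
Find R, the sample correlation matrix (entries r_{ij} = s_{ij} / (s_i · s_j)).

Step 1 — column means:
  mean(A) = (2 + 5 + 1 + 6) / 4 = 14/4 = 3.5
  mean(B) = (3 + 1 + 2 + 1) / 4 = 7/4 = 1.75

Step 2 — sample variances and covariances s[i,j] = (1/(n-1)) · Σ_k (x_{k,i} - mean_i) · (x_{k,j} - mean_j), with n-1 = 3:
  s[A,A] = ((-1.5)·(-1.5) + (1.5)·(1.5) + (-2.5)·(-2.5) + (2.5)·(2.5)) / 3 = 17/3 = 5.6667
  s[A,B] = ((-1.5)·(1.25) + (1.5)·(-0.75) + (-2.5)·(0.25) + (2.5)·(-0.75)) / 3 = -5.5/3 = -1.8333
  s[B,B] = ((1.25)·(1.25) + (-0.75)·(-0.75) + (0.25)·(0.25) + (-0.75)·(-0.75)) / 3 = 2.75/3 = 0.9167
  Sample standard deviations s_i = √(s[i,i]):
  s(A) = √(5.6667) = 2.3805
  s(B) = √(0.9167) = 0.9574

Step 3 — r_{ij} = s_{ij} / (s_i · s_j):
  r[A,A] = 1 (diagonal).
  r[A,B] = -1.8333 / (2.3805 · 0.9574) = -1.8333 / 2.2791 = -0.8044
  r[B,B] = 1 (diagonal).

R is symmetric with unit diagonal. Assembling:

R = [[1, -0.8044],
 [-0.8044, 1]]


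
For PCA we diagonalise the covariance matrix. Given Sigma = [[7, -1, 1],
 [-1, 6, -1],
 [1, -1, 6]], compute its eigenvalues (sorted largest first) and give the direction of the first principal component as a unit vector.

Step 1 — characteristic polynomial p(λ) = det(λI - Sigma) = λ³ - tr·λ² + c_1·λ - det, where tr = trace, c_1 = sum of the principal 2×2 minors, det = det(Sigma):
  tr = 7 + 6 + 6 = 19,
  c_1 = (7·6 - (-1)²) + (7·6 - (1)²) + (6·6 - (-1)²) = 41 + 41 + 35 = 117,
  det = 7·(6·6 - (-1)²) - (-1)·((-1)·6 - (-1)·(1)) + (1)·((-1)·(-1) - 6·(1)) = 7·(35) - (-1)·(-5) + (1)·(-5) = 235.
  So p(λ) = λ³ - 19λ² + 117λ - 235.
Step 2 — look for an integer root (rational root theorem: any rational root is an integer divisor of 235). Testing λ = 5:
  p(5) = 125 - 475 + 585 - 235 = 0  ✓
  Dividing out (λ - 5): p(λ) = (λ - 5)(λ² - 14λ + 47).
Step 3 — remaining eigenvalues from the quadratic λ² - 14λ + 47 = 0:
  Δ = 14² - 4·47 = 196 - 188 = 8,  λ = (14 ± √8)/2 = (14 ± 2.8284)/2 ≈ 8.4142 or 5.5858.
  Sorted: λ_1 = 8.4142,  λ_2 = 5.5858,  λ_3 = 5  (check: sum = 19 = tr ✓).

Step 4 — unit eigenvector for λ_1 ≈ 8.4142: v spans the null space of (Sigma - λ_1 I), whose rows are
  r_1 = (-1.4142, -1, 1),  r_2 = (-1, -2.4142, -1),  r_3 = (1, -1, -2.4142).
  v is orthogonal to every row, so take v ∝ r_1 × r_2 = ((-1)·(-1) - (1)·(-2.4142), (1)·(-1) - (-1.4142)·(-1), (-1.4142)·(-2.4142) - (-1)·(-1)) ≈ (3.4142, -2.4142, 2.4142).
  Let u = (3.4142, -2.4142, 2.4142).
  ||u|| = √((3.4142)² + (-2.4142)² + (2.4142)²) = √(23.3137) ≈ 4.8284,  v_1 = u/||u|| ≈ (0.7071, -0.5, 0.5) (||v_1|| = 1).

λ_1 = 8.4142,  λ_2 = 5.5858,  λ_3 = 5;  v_1 ≈ (0.7071, -0.5, 0.5)


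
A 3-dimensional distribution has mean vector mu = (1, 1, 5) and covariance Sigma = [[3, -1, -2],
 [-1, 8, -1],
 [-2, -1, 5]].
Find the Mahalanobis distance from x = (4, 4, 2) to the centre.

Step 1 — centre the observation: (x - mu) = (3, 3, -3).

Step 2 — invert Sigma (cofactor / det for 3×3, or solve directly):
  Sigma^{-1} = [[0.5132, 0.0921, 0.2237],
 [0.0921, 0.1447, 0.0658],
 [0.2237, 0.0658, 0.3026]].

Step 3 — form the quadratic (x - mu)^T · Sigma^{-1} · (x - mu):
  Sigma^{-1} · (x - mu) = (1.1447, 0.5132, -0.0395).
  (x - mu)^T · [Sigma^{-1} · (x - mu)] = (3)·(1.1447) + (3)·(0.5132) + (-3)·(-0.0395) = 5.0921.

Step 4 — take square root: d = √(5.0921) ≈ 2.2566.

d(x, mu) = √(5.0921) ≈ 2.2566


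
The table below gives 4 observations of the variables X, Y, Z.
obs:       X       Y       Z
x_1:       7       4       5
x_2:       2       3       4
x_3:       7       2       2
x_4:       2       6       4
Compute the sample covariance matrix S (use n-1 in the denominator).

Step 1 — column means:
  mean(X) = (7 + 2 + 7 + 2) / 4 = 18/4 = 4.5
  mean(Y) = (4 + 3 + 2 + 6) / 4 = 15/4 = 3.75
  mean(Z) = (5 + 4 + 2 + 4) / 4 = 15/4 = 3.75

Step 2 — sample covariance S[i,j] = (1/(n-1)) · Σ_k (x_{k,i} - mean_i) · (x_{k,j} - mean_j), with n-1 = 3.
  S[X,X] = ((2.5)·(2.5) + (-2.5)·(-2.5) + (2.5)·(2.5) + (-2.5)·(-2.5)) / 3 = 25/3 = 8.3333
  S[X,Y] = ((2.5)·(0.25) + (-2.5)·(-0.75) + (2.5)·(-1.75) + (-2.5)·(2.25)) / 3 = -7.5/3 = -2.5
  S[X,Z] = ((2.5)·(1.25) + (-2.5)·(0.25) + (2.5)·(-1.75) + (-2.5)·(0.25)) / 3 = -2.5/3 = -0.8333
  S[Y,Y] = ((0.25)·(0.25) + (-0.75)·(-0.75) + (-1.75)·(-1.75) + (2.25)·(2.25)) / 3 = 8.75/3 = 2.9167
  S[Y,Z] = ((0.25)·(1.25) + (-0.75)·(0.25) + (-1.75)·(-1.75) + (2.25)·(0.25)) / 3 = 3.75/3 = 1.25
  S[Z,Z] = ((1.25)·(1.25) + (0.25)·(0.25) + (-1.75)·(-1.75) + (0.25)·(0.25)) / 3 = 4.75/3 = 1.5833

S is symmetric (S[j,i] = S[i,j]). Assembling:

S = [[8.3333, -2.5, -0.8333],
 [-2.5, 2.9167, 1.25],
 [-0.8333, 1.25, 1.5833]]


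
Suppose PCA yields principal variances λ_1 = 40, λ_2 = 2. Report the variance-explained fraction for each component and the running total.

Step 1 — total variance = trace(Sigma) = Σ λ_i = 40 + 2 = 42.

Step 2 — fraction explained by component i = λ_i / Σ λ:
  PC1: 40/42 = 0.9524
  PC2: 2/42 = 0.0476

Step 3 — cumulative fraction after k components = (λ_1 + ... + λ_k) / Σ λ:
  k = 1: 40/42 = 0.9524
  k = 2: (40 + 2)/42 = 42/42 = 1

Summary (fraction, with percent):

explained: PC1 0.9524 (95.24%), PC2 0.0476 (4.76%);  cumulative: 0.9524, 1


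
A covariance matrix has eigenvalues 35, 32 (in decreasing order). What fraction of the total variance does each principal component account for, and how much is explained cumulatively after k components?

Step 1 — total variance = trace(Sigma) = Σ λ_i = 35 + 32 = 67.

Step 2 — fraction explained by component i = λ_i / Σ λ:
  PC1: 35/67 = 0.5224
  PC2: 32/67 = 0.4776

Step 3 — cumulative fraction after k components = (λ_1 + ... + λ_k) / Σ λ:
  k = 1: 35/67 = 0.5224
  k = 2: (35 + 32)/67 = 67/67 = 1

Summary (fraction, with percent):

explained: PC1 0.5224 (52.24%), PC2 0.4776 (47.76%);  cumulative: 0.5224, 1


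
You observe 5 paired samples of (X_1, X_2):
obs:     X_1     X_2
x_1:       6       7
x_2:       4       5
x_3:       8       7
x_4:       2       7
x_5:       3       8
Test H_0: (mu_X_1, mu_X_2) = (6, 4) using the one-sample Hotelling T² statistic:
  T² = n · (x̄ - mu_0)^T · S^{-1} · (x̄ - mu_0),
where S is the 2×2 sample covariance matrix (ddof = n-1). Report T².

Step 1 — sample mean vector:
  mean(X_1) = (6 + 4 + 8 + 2 + 3) / 5 = 23/5 = 4.6
  mean(X_2) = (7 + 5 + 7 + 7 + 8) / 5 = 34/5 = 6.8
  x̄ = (4.6, 6.8),  deviation x̄ - mu_0 = (4.6, 6.8) - (6, 4) = (-1.4, 2.8).

Step 2 — sample covariance matrix, S[i,j] = (1/(n-1)) · Σ_k (x_{k,i} - mean_i) · (x_{k,j} - mean_j), divisor n-1 = 4:
  S[X_1,X_1] = ((1.4)·(1.4) + (-0.6)·(-0.6) + (3.4)·(3.4) + (-2.6)·(-2.6) + (-1.6)·(-1.6)) / 4 = 23.2/4 = 5.8
  S[X_1,X_2] = ((1.4)·(0.2) + (-0.6)·(-1.8) + (3.4)·(0.2) + (-2.6)·(0.2) + (-1.6)·(1.2)) / 4 = -0.4/4 = -0.1
  S[X_2,X_2] = ((0.2)·(0.2) + (-1.8)·(-1.8) + (0.2)·(0.2) + (0.2)·(0.2) + (1.2)·(1.2)) / 4 = 4.8/4 = 1.2
  S = [[5.8, -0.1],
 [-0.1, 1.2]].

Step 3 — invert S. det(S) = 5.8·1.2 - (-0.1)² = 6.95.
  S^{-1} = (1/det) · [[d, -b], [-b, a]] = [[0.1727, 0.0144],
 [0.0144, 0.8345]].

Step 4 — quadratic form (x̄ - mu_0)^T · S^{-1} · (x̄ - mu_0):
  S^{-1} · (x̄ - mu_0) = (-0.2014, 2.3165),
  (x̄ - mu_0)^T · [...] = (-1.4)·(-0.2014) + (2.8)·(2.3165) = 6.7683.

Step 5 — scale by n: T² = 5 · 6.7683 = 33.8417.

T² ≈ 33.8417


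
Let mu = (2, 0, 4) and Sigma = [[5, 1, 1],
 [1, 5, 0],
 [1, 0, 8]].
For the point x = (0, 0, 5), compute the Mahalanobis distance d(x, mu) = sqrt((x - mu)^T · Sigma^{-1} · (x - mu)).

Step 1 — centre the observation: (x - mu) = (-2, 0, 1).

Step 2 — invert Sigma (cofactor / det for 3×3, or solve directly):
  Sigma^{-1} = [[0.2139, -0.0428, -0.0267],
 [-0.0428, 0.2086, 0.0053],
 [-0.0267, 0.0053, 0.1283]].

Step 3 — form the quadratic (x - mu)^T · Sigma^{-1} · (x - mu):
  Sigma^{-1} · (x - mu) = (-0.4545, 0.0909, 0.1818).
  (x - mu)^T · [Sigma^{-1} · (x - mu)] = (-2)·(-0.4545) + (0)·(0.0909) + (1)·(0.1818) = 1.0909.

Step 4 — take square root: d = √(1.0909) ≈ 1.0445.

d(x, mu) = √(1.0909) ≈ 1.0445


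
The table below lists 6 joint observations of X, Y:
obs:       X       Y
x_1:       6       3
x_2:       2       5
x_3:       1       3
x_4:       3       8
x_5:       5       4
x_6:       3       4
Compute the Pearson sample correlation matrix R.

Step 1 — column means:
  mean(X) = (6 + 2 + 1 + 3 + 5 + 3) / 6 = 20/6 = 3.3333
  mean(Y) = (3 + 5 + 3 + 8 + 4 + 4) / 6 = 27/6 = 4.5

Step 2 — sample variances and covariances s[i,j] = (1/(n-1)) · Σ_k (x_{k,i} - mean_i) · (x_{k,j} - mean_j), with n-1 = 5:
  s[X,X] = ((2.6667)·(2.6667) + (-1.3333)·(-1.3333) + (-2.3333)·(-2.3333) + (-0.3333)·(-0.3333) + (1.6667)·(1.6667) + (-0.3333)·(-0.3333)) / 5 = 17.3333/5 = 3.4667
  s[X,Y] = ((2.6667)·(-1.5) + (-1.3333)·(0.5) + (-2.3333)·(-1.5) + (-0.3333)·(3.5) + (1.6667)·(-0.5) + (-0.3333)·(-0.5)) / 5 = -3/5 = -0.6
  s[Y,Y] = ((-1.5)·(-1.5) + (0.5)·(0.5) + (-1.5)·(-1.5) + (3.5)·(3.5) + (-0.5)·(-0.5) + (-0.5)·(-0.5)) / 5 = 17.5/5 = 3.5
  Sample standard deviations s_i = √(s[i,i]):
  s(X) = √(3.4667) = 1.8619
  s(Y) = √(3.5) = 1.8708

Step 3 — r_{ij} = s_{ij} / (s_i · s_j):
  r[X,X] = 1 (diagonal).
  r[X,Y] = -0.6 / (1.8619 · 1.8708) = -0.6 / 3.4833 = -0.1723
  r[Y,Y] = 1 (diagonal).

R is symmetric with unit diagonal. Assembling:

R = [[1, -0.1723],
 [-0.1723, 1]]


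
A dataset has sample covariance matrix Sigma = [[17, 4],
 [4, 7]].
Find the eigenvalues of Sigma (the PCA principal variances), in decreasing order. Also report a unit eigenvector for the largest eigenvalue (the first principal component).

Step 1 — characteristic polynomial of 2×2 Sigma:
  det(Sigma - λI) = λ² - trace · λ + det = 0.
  trace = 17 + 7 = 24, det = 17·7 - (4)² = 103.
Step 2 — discriminant:
  Δ = trace² - 4·det = 576 - 412 = 164.
Step 3 — eigenvalues:
  λ = (trace ± √Δ)/2 = (24 ± 12.8062)/2,
  λ_1 = 18.4031,  λ_2 = 5.5969.

Step 4 — unit eigenvector for λ_1: solve (Sigma - λ_1 I)v = 0. First row:
  (17 - 18.4031)·v_x + (4)·v_y = 0, i.e. (-1.4031)·v_x + (4)·v_y = 0,
  so v ∝ (b, λ_1 - a) = (4, 1.4031) = u.
  ||u|| = √((4)² + (1.4031)²) = √(17.9688) ≈ 4.239,
  v_1 = u/||u|| ≈ (0.9436, 0.331) (||v_1|| = 1).

λ_1 = 18.4031,  λ_2 = 5.5969;  v_1 ≈ (0.9436, 0.331)


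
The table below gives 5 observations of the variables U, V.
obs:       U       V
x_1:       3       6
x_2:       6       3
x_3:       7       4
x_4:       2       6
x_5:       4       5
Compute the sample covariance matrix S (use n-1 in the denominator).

Step 1 — column means:
  mean(U) = (3 + 6 + 7 + 2 + 4) / 5 = 22/5 = 4.4
  mean(V) = (6 + 3 + 4 + 6 + 5) / 5 = 24/5 = 4.8

Step 2 — sample covariance S[i,j] = (1/(n-1)) · Σ_k (x_{k,i} - mean_i) · (x_{k,j} - mean_j), with n-1 = 4.
  S[U,U] = ((-1.4)·(-1.4) + (1.6)·(1.6) + (2.6)·(2.6) + (-2.4)·(-2.4) + (-0.4)·(-0.4)) / 4 = 17.2/4 = 4.3
  S[U,V] = ((-1.4)·(1.2) + (1.6)·(-1.8) + (2.6)·(-0.8) + (-2.4)·(1.2) + (-0.4)·(0.2)) / 4 = -9.6/4 = -2.4
  S[V,V] = ((1.2)·(1.2) + (-1.8)·(-1.8) + (-0.8)·(-0.8) + (1.2)·(1.2) + (0.2)·(0.2)) / 4 = 6.8/4 = 1.7

S is symmetric (S[j,i] = S[i,j]). Assembling:

S = [[4.3, -2.4],
 [-2.4, 1.7]]


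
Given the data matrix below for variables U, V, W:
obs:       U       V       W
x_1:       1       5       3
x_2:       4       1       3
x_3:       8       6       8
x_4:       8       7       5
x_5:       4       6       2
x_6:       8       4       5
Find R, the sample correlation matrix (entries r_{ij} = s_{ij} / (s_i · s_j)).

Step 1 — column means:
  mean(U) = (1 + 4 + 8 + 8 + 4 + 8) / 6 = 33/6 = 5.5
  mean(V) = (5 + 1 + 6 + 7 + 6 + 4) / 6 = 29/6 = 4.8333
  mean(W) = (3 + 3 + 8 + 5 + 2 + 5) / 6 = 26/6 = 4.3333

Step 2 — sample variances and covariances s[i,j] = (1/(n-1)) · Σ_k (x_{k,i} - mean_i) · (x_{k,j} - mean_j), with n-1 = 5:
  s[U,U] = ((-4.5)·(-4.5) + (-1.5)·(-1.5) + (2.5)·(2.5) + (2.5)·(2.5) + (-1.5)·(-1.5) + (2.5)·(2.5)) / 5 = 43.5/5 = 8.7
  s[U,V] = ((-4.5)·(0.1667) + (-1.5)·(-3.8333) + (2.5)·(1.1667) + (2.5)·(2.1667) + (-1.5)·(1.1667) + (2.5)·(-0.8333)) / 5 = 9.5/5 = 1.9
  s[U,W] = ((-4.5)·(-1.3333) + (-1.5)·(-1.3333) + (2.5)·(3.6667) + (2.5)·(0.6667) + (-1.5)·(-2.3333) + (2.5)·(0.6667)) / 5 = 24/5 = 4.8
  s[V,V] = ((0.1667)·(0.1667) + (-3.8333)·(-3.8333) + (1.1667)·(1.1667) + (2.1667)·(2.1667) + (1.1667)·(1.1667) + (-0.8333)·(-0.8333)) / 5 = 22.8333/5 = 4.5667
  s[V,W] = ((0.1667)·(-1.3333) + (-3.8333)·(-1.3333) + (1.1667)·(3.6667) + (2.1667)·(0.6667) + (1.1667)·(-2.3333) + (-0.8333)·(0.6667)) / 5 = 7.3333/5 = 1.4667
  s[W,W] = ((-1.3333)·(-1.3333) + (-1.3333)·(-1.3333) + (3.6667)·(3.6667) + (0.6667)·(0.6667) + (-2.3333)·(-2.3333) + (0.6667)·(0.6667)) / 5 = 23.3333/5 = 4.6667
  Sample standard deviations s_i = √(s[i,i]):
  s(U) = √(8.7) = 2.9496
  s(V) = √(4.5667) = 2.137
  s(W) = √(4.6667) = 2.1602

Step 3 — r_{ij} = s_{ij} / (s_i · s_j):
  r[U,U] = 1 (diagonal).
  r[U,V] = 1.9 / (2.9496 · 2.137) = 1.9 / 6.3032 = 0.3014
  r[U,W] = 4.8 / (2.9496 · 2.1602) = 4.8 / 6.3718 = 0.7533
  r[V,V] = 1 (diagonal).
  r[V,W] = 1.4667 / (2.137 · 2.1602) = 1.4667 / 4.6164 = 0.3177
  r[W,W] = 1 (diagonal).

R is symmetric with unit diagonal. Assembling:

R = [[1, 0.3014, 0.7533],
 [0.3014, 1, 0.3177],
 [0.7533, 0.3177, 1]]


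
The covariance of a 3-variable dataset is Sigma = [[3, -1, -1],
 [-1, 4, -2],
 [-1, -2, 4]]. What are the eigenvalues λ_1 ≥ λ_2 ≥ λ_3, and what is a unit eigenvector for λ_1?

Step 1 — characteristic polynomial p(λ) = det(λI - Sigma) = λ³ - tr·λ² + c_1·λ - det, where tr = trace, c_1 = sum of the principal 2×2 minors, det = det(Sigma):
  tr = 3 + 4 + 4 = 11,
  c_1 = (3·4 - (-1)²) + (3·4 - (-1)²) + (4·4 - (-2)²) = 11 + 11 + 12 = 34,
  det = 3·(4·4 - (-2)²) - (-1)·((-1)·4 - (-2)·(-1)) + (-1)·((-1)·(-2) - 4·(-1)) = 3·(12) - (-1)·(-6) + (-1)·(6) = 24.
  So p(λ) = λ³ - 11λ² + 34λ - 24.
Step 2 — look for an integer root (rational root theorem: any rational root is an integer divisor of 24). Testing λ = 1:
  p(1) = 1 - 11 + 34 - 24 = 0  ✓
  Dividing out (λ - 1): p(λ) = (λ - 1)(λ² - 10λ + 24).
Step 3 — remaining eigenvalues from the quadratic λ² - 10λ + 24 = 0:
  Δ = 10² - 4·24 = 100 - 96 = 4,  λ = (10 ± √4)/2 = (10 ± 2)/2 = 6 or 4.
  Sorted: λ_1 = 6,  λ_2 = 4,  λ_3 = 1  (check: sum = 11 = tr ✓).

Step 4 — unit eigenvector for λ_1 = 6: v spans the null space of (Sigma - λ_1 I), whose rows are
  r_1 = (-3, -1, -1),  r_2 = (-1, -2, -2),  r_3 = (-1, -2, -2).
  v is orthogonal to every row, so take v ∝ r_1 × r_2 = ((-1)·(-2) - (-1)·(-2), (-1)·(-1) - (-3)·(-2), (-3)·(-2) - (-1)·(-1)) = (0, -5, 5).
  Rescale (divide by 5; multiply by -1 so the first nonzero entry is positive): u = (0, 1, -1).
  ||u|| = √((0)² + (1)² + (-1)²) = √(2) ≈ 1.4142,  v_1 = u/||u|| ≈ (0, 0.7071, -0.7071) (||v_1|| = 1).

λ_1 = 6,  λ_2 = 4,  λ_3 = 1;  v_1 ≈ (0, 0.7071, -0.7071)


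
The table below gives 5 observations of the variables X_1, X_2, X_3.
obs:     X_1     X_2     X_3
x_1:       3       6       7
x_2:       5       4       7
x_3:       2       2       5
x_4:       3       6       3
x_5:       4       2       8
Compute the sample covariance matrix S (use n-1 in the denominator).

Step 1 — column means:
  mean(X_1) = (3 + 5 + 2 + 3 + 4) / 5 = 17/5 = 3.4
  mean(X_2) = (6 + 4 + 2 + 6 + 2) / 5 = 20/5 = 4
  mean(X_3) = (7 + 7 + 5 + 3 + 8) / 5 = 30/5 = 6

Step 2 — sample covariance S[i,j] = (1/(n-1)) · Σ_k (x_{k,i} - mean_i) · (x_{k,j} - mean_j), with n-1 = 4.
  S[X_1,X_1] = ((-0.4)·(-0.4) + (1.6)·(1.6) + (-1.4)·(-1.4) + (-0.4)·(-0.4) + (0.6)·(0.6)) / 4 = 5.2/4 = 1.3
  S[X_1,X_2] = ((-0.4)·(2) + (1.6)·(0) + (-1.4)·(-2) + (-0.4)·(2) + (0.6)·(-2)) / 4 = 0/4 = 0
  S[X_1,X_3] = ((-0.4)·(1) + (1.6)·(1) + (-1.4)·(-1) + (-0.4)·(-3) + (0.6)·(2)) / 4 = 5/4 = 1.25
  S[X_2,X_2] = ((2)·(2) + (0)·(0) + (-2)·(-2) + (2)·(2) + (-2)·(-2)) / 4 = 16/4 = 4
  S[X_2,X_3] = ((2)·(1) + (0)·(1) + (-2)·(-1) + (2)·(-3) + (-2)·(2)) / 4 = -6/4 = -1.5
  S[X_3,X_3] = ((1)·(1) + (1)·(1) + (-1)·(-1) + (-3)·(-3) + (2)·(2)) / 4 = 16/4 = 4

S is symmetric (S[j,i] = S[i,j]). Assembling:

S = [[1.3, 0, 1.25],
 [0, 4, -1.5],
 [1.25, -1.5, 4]]


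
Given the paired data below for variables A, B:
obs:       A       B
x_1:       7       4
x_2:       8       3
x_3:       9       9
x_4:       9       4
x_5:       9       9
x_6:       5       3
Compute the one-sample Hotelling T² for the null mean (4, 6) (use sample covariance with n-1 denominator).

Step 1 — sample mean vector:
  mean(A) = (7 + 8 + 9 + 9 + 9 + 5) / 6 = 47/6 = 7.8333
  mean(B) = (4 + 3 + 9 + 4 + 9 + 3) / 6 = 32/6 = 5.3333
  x̄ = (7.8333, 5.3333),  deviation x̄ - mu_0 = (7.8333, 5.3333) - (4, 6) = (3.8333, -0.6667).

Step 2 — sample covariance matrix, S[i,j] = (1/(n-1)) · Σ_k (x_{k,i} - mean_i) · (x_{k,j} - mean_j), divisor n-1 = 5:
  S[A,A] = ((-0.8333)·(-0.8333) + (0.1667)·(0.1667) + (1.1667)·(1.1667) + (1.1667)·(1.1667) + (1.1667)·(1.1667) + (-2.8333)·(-2.8333)) / 5 = 12.8333/5 = 2.5667
  S[A,B] = ((-0.8333)·(-1.3333) + (0.1667)·(-2.3333) + (1.1667)·(3.6667) + (1.1667)·(-1.3333) + (1.1667)·(3.6667) + (-2.8333)·(-2.3333)) / 5 = 14.3333/5 = 2.8667
  S[B,B] = ((-1.3333)·(-1.3333) + (-2.3333)·(-2.3333) + (3.6667)·(3.6667) + (-1.3333)·(-1.3333) + (3.6667)·(3.6667) + (-2.3333)·(-2.3333)) / 5 = 41.3333/5 = 8.2667
  S = [[2.5667, 2.8667],
 [2.8667, 8.2667]].

Step 3 — invert S. det(S) = 2.5667·8.2667 - (2.8667)² = 13.
  S^{-1} = (1/det) · [[d, -b], [-b, a]] = [[0.6359, -0.2205],
 [-0.2205, 0.1974]].

Step 4 — quadratic form (x̄ - mu_0)^T · S^{-1} · (x̄ - mu_0):
  S^{-1} · (x̄ - mu_0) = (2.5846, -0.9769),
  (x̄ - mu_0)^T · [...] = (3.8333)·(2.5846) + (-0.6667)·(-0.9769) = 10.559.

Step 5 — scale by n: T² = 6 · 10.559 = 63.3538.

T² ≈ 63.3538


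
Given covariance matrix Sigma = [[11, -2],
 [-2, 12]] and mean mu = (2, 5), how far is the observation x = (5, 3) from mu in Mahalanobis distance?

Step 1 — centre the observation: (x - mu) = (3, -2).

Step 2 — invert Sigma. det(Sigma) = 11·12 - (-2)² = 128.
  Sigma^{-1} = (1/det) · [[d, -b], [-b, a]] = [[0.0938, 0.0156],
 [0.0156, 0.0859]].

Step 3 — form the quadratic (x - mu)^T · Sigma^{-1} · (x - mu):
  Sigma^{-1} · (x - mu) = (0.25, -0.125).
  (x - mu)^T · [Sigma^{-1} · (x - mu)] = (3)·(0.25) + (-2)·(-0.125) = 1.

Step 4 — take square root: d = √(1) ≈ 1.

d(x, mu) = √(1) ≈ 1


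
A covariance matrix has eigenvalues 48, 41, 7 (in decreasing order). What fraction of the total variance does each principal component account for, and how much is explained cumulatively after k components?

Step 1 — total variance = trace(Sigma) = Σ λ_i = 48 + 41 + 7 = 96.

Step 2 — fraction explained by component i = λ_i / Σ λ:
  PC1: 48/96 = 0.5
  PC2: 41/96 = 0.4271
  PC3: 7/96 = 0.0729

Step 3 — cumulative fraction after k components = (λ_1 + ... + λ_k) / Σ λ:
  k = 1: 48/96 = 0.5
  k = 2: (48 + 41)/96 = 89/96 = 0.9271
  k = 3: (48 + 41 + 7)/96 = 96/96 = 1

Summary (fraction, with percent):

explained: PC1 0.5 (50%), PC2 0.4271 (42.71%), PC3 0.0729 (7.29%);  cumulative: 0.5, 0.9271, 1


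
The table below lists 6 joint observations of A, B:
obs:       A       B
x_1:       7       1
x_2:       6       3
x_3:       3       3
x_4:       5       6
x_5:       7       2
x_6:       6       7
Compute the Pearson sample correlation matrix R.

Step 1 — column means:
  mean(A) = (7 + 6 + 3 + 5 + 7 + 6) / 6 = 34/6 = 5.6667
  mean(B) = (1 + 3 + 3 + 6 + 2 + 7) / 6 = 22/6 = 3.6667

Step 2 — sample variances and covariances s[i,j] = (1/(n-1)) · Σ_k (x_{k,i} - mean_i) · (x_{k,j} - mean_j), with n-1 = 5:
  s[A,A] = ((1.3333)·(1.3333) + (0.3333)·(0.3333) + (-2.6667)·(-2.6667) + (-0.6667)·(-0.6667) + (1.3333)·(1.3333) + (0.3333)·(0.3333)) / 5 = 11.3333/5 = 2.2667
  s[A,B] = ((1.3333)·(-2.6667) + (0.3333)·(-0.6667) + (-2.6667)·(-0.6667) + (-0.6667)·(2.3333) + (1.3333)·(-1.6667) + (0.3333)·(3.3333)) / 5 = -4.6667/5 = -0.9333
  s[B,B] = ((-2.6667)·(-2.6667) + (-0.6667)·(-0.6667) + (-0.6667)·(-0.6667) + (2.3333)·(2.3333) + (-1.6667)·(-1.6667) + (3.3333)·(3.3333)) / 5 = 27.3333/5 = 5.4667
  Sample standard deviations s_i = √(s[i,i]):
  s(A) = √(2.2667) = 1.5055
  s(B) = √(5.4667) = 2.3381

Step 3 — r_{ij} = s_{ij} / (s_i · s_j):
  r[A,A] = 1 (diagonal).
  r[A,B] = -0.9333 / (1.5055 · 2.3381) = -0.9333 / 3.5201 = -0.2651
  r[B,B] = 1 (diagonal).

R is symmetric with unit diagonal. Assembling:

R = [[1, -0.2651],
 [-0.2651, 1]]


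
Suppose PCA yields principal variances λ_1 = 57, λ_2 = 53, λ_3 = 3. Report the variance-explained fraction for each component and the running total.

Step 1 — total variance = trace(Sigma) = Σ λ_i = 57 + 53 + 3 = 113.

Step 2 — fraction explained by component i = λ_i / Σ λ:
  PC1: 57/113 = 0.5044
  PC2: 53/113 = 0.469
  PC3: 3/113 = 0.0265

Step 3 — cumulative fraction after k components = (λ_1 + ... + λ_k) / Σ λ:
  k = 1: 57/113 = 0.5044
  k = 2: (57 + 53)/113 = 110/113 = 0.9735
  k = 3: (57 + 53 + 3)/113 = 113/113 = 1

Summary (fraction, with percent):

explained: PC1 0.5044 (50.44%), PC2 0.469 (46.9%), PC3 0.0265 (2.65%);  cumulative: 0.5044, 0.9735, 1


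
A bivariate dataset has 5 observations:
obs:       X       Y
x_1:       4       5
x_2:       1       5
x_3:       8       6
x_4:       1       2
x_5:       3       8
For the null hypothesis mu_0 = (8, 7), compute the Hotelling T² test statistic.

Step 1 — sample mean vector:
  mean(X) = (4 + 1 + 8 + 1 + 3) / 5 = 17/5 = 3.4
  mean(Y) = (5 + 5 + 6 + 2 + 8) / 5 = 26/5 = 5.2
  x̄ = (3.4, 5.2),  deviation x̄ - mu_0 = (3.4, 5.2) - (8, 7) = (-4.6, -1.8).

Step 2 — sample covariance matrix, S[i,j] = (1/(n-1)) · Σ_k (x_{k,i} - mean_i) · (x_{k,j} - mean_j), divisor n-1 = 4:
  S[X,X] = ((0.6)·(0.6) + (-2.4)·(-2.4) + (4.6)·(4.6) + (-2.4)·(-2.4) + (-0.4)·(-0.4)) / 4 = 33.2/4 = 8.3
  S[X,Y] = ((0.6)·(-0.2) + (-2.4)·(-0.2) + (4.6)·(0.8) + (-2.4)·(-3.2) + (-0.4)·(2.8)) / 4 = 10.6/4 = 2.65
  S[Y,Y] = ((-0.2)·(-0.2) + (-0.2)·(-0.2) + (0.8)·(0.8) + (-3.2)·(-3.2) + (2.8)·(2.8)) / 4 = 18.8/4 = 4.7
  S = [[8.3, 2.65],
 [2.65, 4.7]].

Step 3 — invert S. det(S) = 8.3·4.7 - (2.65)² = 31.9875.
  S^{-1} = (1/det) · [[d, -b], [-b, a]] = [[0.1469, -0.0828],
 [-0.0828, 0.2595]].

Step 4 — quadratic form (x̄ - mu_0)^T · S^{-1} · (x̄ - mu_0):
  S^{-1} · (x̄ - mu_0) = (-0.5268, -0.086),
  (x̄ - mu_0)^T · [...] = (-4.6)·(-0.5268) + (-1.8)·(-0.086) = 2.5779.

Step 5 — scale by n: T² = 5 · 2.5779 = 12.8894.

T² ≈ 12.8894


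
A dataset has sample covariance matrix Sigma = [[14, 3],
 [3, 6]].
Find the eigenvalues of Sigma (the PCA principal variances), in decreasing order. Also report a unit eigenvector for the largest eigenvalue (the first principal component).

Step 1 — characteristic polynomial of 2×2 Sigma:
  det(Sigma - λI) = λ² - trace · λ + det = 0.
  trace = 14 + 6 = 20, det = 14·6 - (3)² = 75.
Step 2 — discriminant:
  Δ = trace² - 4·det = 400 - 300 = 100.
Step 3 — eigenvalues:
  λ = (trace ± √Δ)/2 = (20 ± 10)/2,
  λ_1 = 15,  λ_2 = 5.

Step 4 — unit eigenvector for λ_1: solve (Sigma - λ_1 I)v = 0. First row:
  (14 - 15)·v_x + (3)·v_y = 0, i.e. (-1)·v_x + (3)·v_y = 0,
  so v ∝ (b, λ_1 - a) = (3, 1) = u.
  ||u|| = √((3)² + (1)²) = √(10) ≈ 3.1623,
  v_1 = u/||u|| ≈ (0.9487, 0.3162) (||v_1|| = 1).

λ_1 = 15,  λ_2 = 5;  v_1 ≈ (0.9487, 0.3162)


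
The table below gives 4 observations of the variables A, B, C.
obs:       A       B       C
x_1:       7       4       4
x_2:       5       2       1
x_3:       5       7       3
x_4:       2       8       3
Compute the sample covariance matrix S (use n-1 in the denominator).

Step 1 — column means:
  mean(A) = (7 + 5 + 5 + 2) / 4 = 19/4 = 4.75
  mean(B) = (4 + 2 + 7 + 8) / 4 = 21/4 = 5.25
  mean(C) = (4 + 1 + 3 + 3) / 4 = 11/4 = 2.75

Step 2 — sample covariance S[i,j] = (1/(n-1)) · Σ_k (x_{k,i} - mean_i) · (x_{k,j} - mean_j), with n-1 = 3.
  S[A,A] = ((2.25)·(2.25) + (0.25)·(0.25) + (0.25)·(0.25) + (-2.75)·(-2.75)) / 3 = 12.75/3 = 4.25
  S[A,B] = ((2.25)·(-1.25) + (0.25)·(-3.25) + (0.25)·(1.75) + (-2.75)·(2.75)) / 3 = -10.75/3 = -3.5833
  S[A,C] = ((2.25)·(1.25) + (0.25)·(-1.75) + (0.25)·(0.25) + (-2.75)·(0.25)) / 3 = 1.75/3 = 0.5833
  S[B,B] = ((-1.25)·(-1.25) + (-3.25)·(-3.25) + (1.75)·(1.75) + (2.75)·(2.75)) / 3 = 22.75/3 = 7.5833
  S[B,C] = ((-1.25)·(1.25) + (-3.25)·(-1.75) + (1.75)·(0.25) + (2.75)·(0.25)) / 3 = 5.25/3 = 1.75
  S[C,C] = ((1.25)·(1.25) + (-1.75)·(-1.75) + (0.25)·(0.25) + (0.25)·(0.25)) / 3 = 4.75/3 = 1.5833

S is symmetric (S[j,i] = S[i,j]). Assembling:

S = [[4.25, -3.5833, 0.5833],
 [-3.5833, 7.5833, 1.75],
 [0.5833, 1.75, 1.5833]]


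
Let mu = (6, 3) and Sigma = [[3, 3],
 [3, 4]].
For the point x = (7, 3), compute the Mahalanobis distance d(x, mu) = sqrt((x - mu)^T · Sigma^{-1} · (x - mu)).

Step 1 — centre the observation: (x - mu) = (1, 0).

Step 2 — invert Sigma. det(Sigma) = 3·4 - (3)² = 3.
  Sigma^{-1} = (1/det) · [[d, -b], [-b, a]] = [[1.3333, -1],
 [-1, 1]].

Step 3 — form the quadratic (x - mu)^T · Sigma^{-1} · (x - mu):
  Sigma^{-1} · (x - mu) = (1.3333, -1).
  (x - mu)^T · [Sigma^{-1} · (x - mu)] = (1)·(1.3333) + (0)·(-1) = 1.3333.

Step 4 — take square root: d = √(1.3333) ≈ 1.1547.

d(x, mu) = √(1.3333) ≈ 1.1547


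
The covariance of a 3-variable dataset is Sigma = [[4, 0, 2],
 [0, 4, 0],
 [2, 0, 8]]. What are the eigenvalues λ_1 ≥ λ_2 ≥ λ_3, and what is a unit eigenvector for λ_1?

Step 1 — characteristic polynomial p(λ) = det(λI - Sigma) = λ³ - tr·λ² + c_1·λ - det, where tr = trace, c_1 = sum of the principal 2×2 minors, det = det(Sigma):
  tr = 4 + 4 + 8 = 16,
  c_1 = (4·4 - (0)²) + (4·8 - (2)²) + (4·8 - (0)²) = 16 + 28 + 32 = 76,
  det = 4·(4·8 - (0)²) - (0)·((0)·8 - (0)·(2)) + (2)·((0)·(0) - 4·(2)) = 4·(32) - (0)·(0) + (2)·(-8) = 112.
  So p(λ) = λ³ - 16λ² + 76λ - 112.
Step 2 — look for an integer root (rational root theorem: any rational root is an integer divisor of 112). Testing λ = 4:
  p(4) = 64 - 256 + 304 - 112 = 0  ✓
  Dividing out (λ - 4): p(λ) = (λ - 4)(λ² - 12λ + 28).
Step 3 — remaining eigenvalues from the quadratic λ² - 12λ + 28 = 0:
  Δ = 12² - 4·28 = 144 - 112 = 32,  λ = (12 ± √32)/2 = (12 ± 5.6569)/2 ≈ 8.8284 or 3.1716.
  Sorted: λ_1 = 8.8284,  λ_2 = 4,  λ_3 = 3.1716  (check: sum = 16 = tr ✓).

Step 4 — unit eigenvector for λ_1 ≈ 8.8284: v spans the null space of (Sigma - λ_1 I), whose rows are
  r_1 = (-4.8284, 0, 2),  r_2 = (0, -4.8284, 0),  r_3 = (2, 0, -0.8284).
  v is orthogonal to every row, so take v ∝ r_1 × r_2 = ((0)·(0) - (2)·(-4.8284), (2)·(0) - (-4.8284)·(0), (-4.8284)·(-4.8284) - (0)·(0)) ≈ (9.6569, 0, 23.3137).
  Let u = (9.6569, 0, 23.3137).
  ||u|| = √((9.6569)² + (0)² + (23.3137)²) = √(636.7838) ≈ 25.2346,  v_1 = u/||u|| ≈ (0.3827, 0, 0.9239) (||v_1|| = 1).

λ_1 = 8.8284,  λ_2 = 4,  λ_3 = 3.1716;  v_1 ≈ (0.3827, 0, 0.9239)


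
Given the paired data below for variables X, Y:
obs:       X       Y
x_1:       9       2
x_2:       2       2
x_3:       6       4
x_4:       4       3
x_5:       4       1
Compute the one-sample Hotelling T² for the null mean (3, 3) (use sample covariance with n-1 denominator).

Step 1 — sample mean vector:
  mean(X) = (9 + 2 + 6 + 4 + 4) / 5 = 25/5 = 5
  mean(Y) = (2 + 2 + 4 + 3 + 1) / 5 = 12/5 = 2.4
  x̄ = (5, 2.4),  deviation x̄ - mu_0 = (5, 2.4) - (3, 3) = (2, -0.6).

Step 2 — sample covariance matrix, S[i,j] = (1/(n-1)) · Σ_k (x_{k,i} - mean_i) · (x_{k,j} - mean_j), divisor n-1 = 4:
  S[X,X] = ((4)·(4) + (-3)·(-3) + (1)·(1) + (-1)·(-1) + (-1)·(-1)) / 4 = 28/4 = 7
  S[X,Y] = ((4)·(-0.4) + (-3)·(-0.4) + (1)·(1.6) + (-1)·(0.6) + (-1)·(-1.4)) / 4 = 2/4 = 0.5
  S[Y,Y] = ((-0.4)·(-0.4) + (-0.4)·(-0.4) + (1.6)·(1.6) + (0.6)·(0.6) + (-1.4)·(-1.4)) / 4 = 5.2/4 = 1.3
  S = [[7, 0.5],
 [0.5, 1.3]].

Step 3 — invert S. det(S) = 7·1.3 - (0.5)² = 8.85.
  S^{-1} = (1/det) · [[d, -b], [-b, a]] = [[0.1469, -0.0565],
 [-0.0565, 0.791]].

Step 4 — quadratic form (x̄ - mu_0)^T · S^{-1} · (x̄ - mu_0):
  S^{-1} · (x̄ - mu_0) = (0.3277, -0.5876),
  (x̄ - mu_0)^T · [...] = (2)·(0.3277) + (-0.6)·(-0.5876) = 1.0079.

Step 5 — scale by n: T² = 5 · 1.0079 = 5.0395.

T² ≈ 5.0395


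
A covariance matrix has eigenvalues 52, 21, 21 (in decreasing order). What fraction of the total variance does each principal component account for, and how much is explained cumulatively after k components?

Step 1 — total variance = trace(Sigma) = Σ λ_i = 52 + 21 + 21 = 94.

Step 2 — fraction explained by component i = λ_i / Σ λ:
  PC1: 52/94 = 0.5532
  PC2: 21/94 = 0.2234
  PC3: 21/94 = 0.2234

Step 3 — cumulative fraction after k components = (λ_1 + ... + λ_k) / Σ λ:
  k = 1: 52/94 = 0.5532
  k = 2: (52 + 21)/94 = 73/94 = 0.7766
  k = 3: (52 + 21 + 21)/94 = 94/94 = 1

Summary (fraction, with percent):

explained: PC1 0.5532 (55.32%), PC2 0.2234 (22.34%), PC3 0.2234 (22.34%);  cumulative: 0.5532, 0.7766, 1


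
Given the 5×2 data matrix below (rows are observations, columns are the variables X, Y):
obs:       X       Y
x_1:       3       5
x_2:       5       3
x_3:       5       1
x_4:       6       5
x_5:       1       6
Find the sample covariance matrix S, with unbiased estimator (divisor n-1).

Step 1 — column means:
  mean(X) = (3 + 5 + 5 + 6 + 1) / 5 = 20/5 = 4
  mean(Y) = (5 + 3 + 1 + 5 + 6) / 5 = 20/5 = 4

Step 2 — sample covariance S[i,j] = (1/(n-1)) · Σ_k (x_{k,i} - mean_i) · (x_{k,j} - mean_j), with n-1 = 4.
  S[X,X] = ((-1)·(-1) + (1)·(1) + (1)·(1) + (2)·(2) + (-3)·(-3)) / 4 = 16/4 = 4
  S[X,Y] = ((-1)·(1) + (1)·(-1) + (1)·(-3) + (2)·(1) + (-3)·(2)) / 4 = -9/4 = -2.25
  S[Y,Y] = ((1)·(1) + (-1)·(-1) + (-3)·(-3) + (1)·(1) + (2)·(2)) / 4 = 16/4 = 4

S is symmetric (S[j,i] = S[i,j]). Assembling:

S = [[4, -2.25],
 [-2.25, 4]]
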